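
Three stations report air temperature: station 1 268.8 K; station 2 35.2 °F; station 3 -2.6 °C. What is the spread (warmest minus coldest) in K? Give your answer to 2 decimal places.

6.13 K

station 1: 268.8 K = -4.350 °C.
station 2: 35.2 °F = 1.778 °C.
Spread: 1.778 − (-4.350) = 6.128 °C.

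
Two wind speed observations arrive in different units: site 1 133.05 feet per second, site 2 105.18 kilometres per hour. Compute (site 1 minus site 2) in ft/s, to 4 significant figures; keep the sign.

site 2: 105.18 km/h = 95.8552 ft/s.
Difference: 133.0500 − 95.8552 = 37.19 ft/s.

37.19 ft/s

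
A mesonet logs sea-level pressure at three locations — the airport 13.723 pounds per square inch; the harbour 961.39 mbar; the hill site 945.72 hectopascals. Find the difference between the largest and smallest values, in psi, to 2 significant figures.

the harbour: 961.39 mb = 13.9438 psi.
the hill site: 945.72 hPa = 13.7165 psi.
Spread: 13.9438 − 13.7165 = 0.23 psi.

0.23 psi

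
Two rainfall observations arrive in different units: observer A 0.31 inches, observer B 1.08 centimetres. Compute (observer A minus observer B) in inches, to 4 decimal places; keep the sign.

observer B: 1.08 cm = 0.425197 in.
Difference: 0.310000 − 0.425197 = -0.1152 in.

-0.1152 in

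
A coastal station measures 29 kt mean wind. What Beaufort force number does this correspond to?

29 kt lies in the Beaufort 7 band (near gale, 28–33 kt).

Beaufort force 7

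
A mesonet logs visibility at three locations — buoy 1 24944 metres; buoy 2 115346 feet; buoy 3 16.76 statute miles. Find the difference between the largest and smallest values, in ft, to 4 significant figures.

buoy 1: 24944 m = 81837.27 ft.
buoy 3: 16.76 SM = 88492.80 ft.
Spread: 115346.00 − 81837.27 = 33510 ft.

33510 ft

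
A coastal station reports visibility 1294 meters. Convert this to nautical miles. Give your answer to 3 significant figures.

1 m = 0.000539957 nmi, so 1294 × 0.000539957 = 0.699 nmi.

0.699 nmi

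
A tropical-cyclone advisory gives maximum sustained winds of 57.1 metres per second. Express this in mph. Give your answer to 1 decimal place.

1 m/s = 2.23694 mph, so 57.1 × 2.23694 = 127.7 mph.

127.7 mph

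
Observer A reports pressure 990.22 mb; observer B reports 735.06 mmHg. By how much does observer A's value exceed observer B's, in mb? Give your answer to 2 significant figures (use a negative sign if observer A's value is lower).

10 mb

observer B: 735.06 mmHg = 980.00 mb.
Difference: 990.22 − 980.00 = 10 mb.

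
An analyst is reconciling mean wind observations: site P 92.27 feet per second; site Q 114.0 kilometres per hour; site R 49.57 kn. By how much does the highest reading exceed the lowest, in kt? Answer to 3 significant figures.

site P: 92.27 ft/s = 54.668 kt.
site Q: 114.0 km/h = 61.555 kt.
Spread: 61.555 − 49.570 = 12.0 kt.

12.0 kt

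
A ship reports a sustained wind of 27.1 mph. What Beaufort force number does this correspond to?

27.1 mph = 12.1 m/s, which is Beaufort 6 (strong breeze, 10.8–13.8 m/s).

Beaufort force 6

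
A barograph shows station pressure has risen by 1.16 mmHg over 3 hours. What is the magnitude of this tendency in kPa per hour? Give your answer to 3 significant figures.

0.0516 kPa per hour

1.16 mmHg / 3 h × 0.133322 kPa/mmHg = 0.0516 kPa/h.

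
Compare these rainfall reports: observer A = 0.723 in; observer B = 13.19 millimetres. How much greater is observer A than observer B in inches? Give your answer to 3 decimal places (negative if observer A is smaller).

0.204 in

observer B: 13.19 mm = 0.51929 in.
Difference: 0.72300 − 0.51929 = 0.204 in.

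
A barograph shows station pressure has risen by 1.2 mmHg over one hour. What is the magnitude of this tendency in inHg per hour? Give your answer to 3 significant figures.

1.2 mmHg / 1 h × 0.0393701 inHg/mmHg = 0.0472 inHg/h.

0.0472 inHg per hour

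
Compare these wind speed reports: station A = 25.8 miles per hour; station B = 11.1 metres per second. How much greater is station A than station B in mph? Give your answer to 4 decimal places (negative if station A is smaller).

station B: 11.1 m/s = 24.829993 mph.
Difference: 25.800000 − 24.829993 = 0.9700 mph.

0.9700 mph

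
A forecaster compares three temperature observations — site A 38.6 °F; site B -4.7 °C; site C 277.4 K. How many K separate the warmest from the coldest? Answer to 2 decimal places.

site A: 38.6 °F = 3.667 °C.
site C: 277.4 K = 4.250 °C.
Spread: 4.250 − (-4.700) = 8.950 °C.

8.95 K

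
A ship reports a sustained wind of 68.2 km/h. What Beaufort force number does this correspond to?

Beaufort force 8

68.2 km/h = 18.9 m/s, which is Beaufort 8 (gale, 17.2–20.7 m/s).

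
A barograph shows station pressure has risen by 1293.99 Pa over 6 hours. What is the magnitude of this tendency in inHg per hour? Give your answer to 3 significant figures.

1293.99 Pa / 6 h × 0.0002953 inHg/Pa = 0.0637 inHg/h.

0.0637 inHg per hour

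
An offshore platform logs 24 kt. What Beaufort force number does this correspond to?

Beaufort force 6

24 kt lies in the Beaufort 6 band (strong breeze, 22–27 kt).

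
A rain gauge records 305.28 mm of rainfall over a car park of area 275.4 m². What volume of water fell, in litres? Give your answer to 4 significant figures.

84070 litres

1 mm over 1 m² is 1 L, so volume = 305.28 × 275.4 = 84074.112 L ≈ 84070 L.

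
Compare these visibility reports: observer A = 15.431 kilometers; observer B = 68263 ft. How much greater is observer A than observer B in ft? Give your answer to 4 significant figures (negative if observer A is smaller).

observer A: 15.431 km = 50626.64 ft.
Difference: 50626.64 − 68263.00 = -17640 ft.

-17640 ft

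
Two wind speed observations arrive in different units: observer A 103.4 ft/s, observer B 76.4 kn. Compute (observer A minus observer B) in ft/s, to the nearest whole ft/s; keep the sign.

observer B: 76.4 kt = 128.95 ft/s.
Difference: 103.40 − 128.95 = -26 ft/s.

-26 ft/s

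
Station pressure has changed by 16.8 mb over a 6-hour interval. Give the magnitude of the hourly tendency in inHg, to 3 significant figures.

16.8 mb / 6 h × 0.02953 inHg/mb = 0.0827 inHg/h.

0.0827 inHg per hour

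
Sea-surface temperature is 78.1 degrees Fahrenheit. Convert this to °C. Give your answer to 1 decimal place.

°C = (°F − 32) × 5/9 = (78.1 − 32) / 1.8 = 25.6 °C.

25.6 °C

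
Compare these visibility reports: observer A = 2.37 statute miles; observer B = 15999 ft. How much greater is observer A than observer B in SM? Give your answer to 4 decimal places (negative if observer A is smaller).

-0.6601 SM

observer B: 15999 ft = 3.030114 SM.
Difference: 2.370000 − 3.030114 = -0.6601 SM.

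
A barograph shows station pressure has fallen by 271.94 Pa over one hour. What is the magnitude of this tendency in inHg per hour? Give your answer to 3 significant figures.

0.0803 inHg per hour

271.94 Pa / 1 h × 0.0002953 inHg/Pa = 0.0803 inHg/h.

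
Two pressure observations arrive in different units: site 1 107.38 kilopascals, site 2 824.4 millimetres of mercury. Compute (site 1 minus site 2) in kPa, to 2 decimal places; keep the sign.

site 2: 824.4 mmHg = 109.9110 kPa.
Difference: 107.3800 − 109.9110 = -2.53 kPa.

-2.53 kPa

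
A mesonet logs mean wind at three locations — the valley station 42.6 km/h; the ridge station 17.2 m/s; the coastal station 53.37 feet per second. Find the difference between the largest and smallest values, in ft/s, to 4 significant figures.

17.61 ft/s

the valley station: 42.6 km/h = 38.8233 ft/s.
the ridge station: 17.2 m/s = 56.4304 ft/s.
Spread: 56.4304 − 38.8233 = 17.61 ft/s.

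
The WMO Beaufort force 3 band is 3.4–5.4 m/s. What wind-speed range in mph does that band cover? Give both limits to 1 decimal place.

3.4–5.4 m/s × 2.237 = 7.6–12.1 mph.

7.6 to 12.1 mph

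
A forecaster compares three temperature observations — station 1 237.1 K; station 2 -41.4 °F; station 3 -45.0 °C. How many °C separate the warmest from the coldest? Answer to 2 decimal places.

station 1: 237.1 K = -36.050 °C.
station 2: -41.4 °F = -40.778 °C.
Spread: (-36.050) − (-45.000) = 8.950 °C.

8.95 °C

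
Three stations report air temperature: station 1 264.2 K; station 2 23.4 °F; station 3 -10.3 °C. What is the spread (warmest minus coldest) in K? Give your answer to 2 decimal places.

5.52 K

station 1: 264.2 K = -8.950 °C.
station 2: 23.4 °F = -4.778 °C.
Spread: (-4.778) − (-10.300) = 5.522 °C.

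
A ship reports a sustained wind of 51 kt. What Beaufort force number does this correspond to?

51 kt lies in the Beaufort 10 band (storm, 48–55 kt).

Beaufort force 10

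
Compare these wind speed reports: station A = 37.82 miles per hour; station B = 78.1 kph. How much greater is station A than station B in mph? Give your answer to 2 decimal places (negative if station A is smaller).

station B: 78.1 km/h = 48.5291 mph.
Difference: 37.8200 − 48.5291 = -10.71 mph.

-10.71 mph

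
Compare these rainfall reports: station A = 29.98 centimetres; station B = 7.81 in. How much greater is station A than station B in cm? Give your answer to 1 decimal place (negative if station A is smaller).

10.1 cm

station B: 7.81 in = 19.837 cm.
Difference: 29.980 − 19.837 = 10.1 cm.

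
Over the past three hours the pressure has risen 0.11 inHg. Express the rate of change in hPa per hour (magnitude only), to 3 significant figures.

1.24 hPa per hour

0.11 inHg / 3 h × 33.8639 hPa/inHg = 1.24 hPa/h.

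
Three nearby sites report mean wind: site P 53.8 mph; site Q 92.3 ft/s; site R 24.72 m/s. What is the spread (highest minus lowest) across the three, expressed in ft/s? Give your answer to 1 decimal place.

site P: 53.8 mph = 78.907 ft/s.
site R: 24.72 m/s = 81.102 ft/s.
Spread: 92.300 − 78.907 = 13.4 ft/s.

13.4 ft/s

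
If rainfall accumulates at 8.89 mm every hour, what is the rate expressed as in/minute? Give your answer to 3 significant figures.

8.89 mm/hour × 0.0393701 in/mm × 0.0166667 hour/minute = 0.00583 in/minute.

0.00583 in/minute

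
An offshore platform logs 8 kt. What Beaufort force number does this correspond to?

8 kt lies in the Beaufort 3 band (gentle breeze, 7–10 kt).

Beaufort force 3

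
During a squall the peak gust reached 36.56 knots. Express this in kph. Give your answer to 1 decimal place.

67.7 km/h

1 kt = 1.852 km/h, so 36.56 × 1.852 = 67.7 km/h.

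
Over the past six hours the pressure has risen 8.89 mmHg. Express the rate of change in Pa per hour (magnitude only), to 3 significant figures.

198 Pa per hour

8.89 mmHg / 6 h × 133.322 Pa/mmHg = 198 Pa/h.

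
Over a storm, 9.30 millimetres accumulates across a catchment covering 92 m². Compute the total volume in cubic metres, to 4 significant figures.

1 mm over 1 m² is 1 L, so volume = 9.3 × 92 = 855.6 L = 0.8556 m³.

0.8556 cubic metres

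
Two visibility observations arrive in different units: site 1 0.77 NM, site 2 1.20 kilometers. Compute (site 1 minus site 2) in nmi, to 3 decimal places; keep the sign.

0.122 nmi

site 2: 1.20 km = 0.64795 nmi.
Difference: 0.77000 − 0.64795 = 0.122 nmi.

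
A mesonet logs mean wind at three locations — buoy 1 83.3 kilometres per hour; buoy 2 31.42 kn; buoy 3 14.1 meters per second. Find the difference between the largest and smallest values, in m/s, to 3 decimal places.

9.039 m/s

buoy 1: 83.3 km/h = 23.13889 m/s.
buoy 2: 31.42 kt = 16.16384 m/s.
Spread: 23.13889 − 14.10000 = 9.039 m/s.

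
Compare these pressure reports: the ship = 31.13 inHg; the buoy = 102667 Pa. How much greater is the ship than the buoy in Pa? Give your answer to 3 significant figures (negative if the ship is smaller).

the ship: 31.13 inHg = 105418.29 Pa.
Difference: 105418.29 − 102667.00 = 2750 Pa.

2750 Pa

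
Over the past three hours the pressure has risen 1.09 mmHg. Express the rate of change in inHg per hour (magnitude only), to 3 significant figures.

0.0143 inHg per hour

1.09 mmHg / 3 h × 0.0393701 inHg/mmHg = 0.0143 inHg/h.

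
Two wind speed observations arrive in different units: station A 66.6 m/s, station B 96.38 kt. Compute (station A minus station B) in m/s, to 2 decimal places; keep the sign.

station B: 96.38 kt = 49.5822 m/s.
Difference: 66.6000 − 49.5822 = 17.02 m/s.

17.02 m/s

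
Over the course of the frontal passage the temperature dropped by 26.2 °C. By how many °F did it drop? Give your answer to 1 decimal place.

47.2 °F

Converting a difference, only the 9/5 scale factor applies: Δ°F = 26.2 × 1.8 = 47.2 °F.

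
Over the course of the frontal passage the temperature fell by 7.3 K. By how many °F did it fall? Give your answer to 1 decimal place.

13.1 °F

A change of 1 °C equals a change of 1.8 °F: Δ°F = 7.3 × 1.8 = 13.1 °F.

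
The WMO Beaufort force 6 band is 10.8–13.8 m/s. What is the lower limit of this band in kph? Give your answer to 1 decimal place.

38.9 km/h

10.8–13.8 m/s × 3.6 = 38.9–49.7 km/h.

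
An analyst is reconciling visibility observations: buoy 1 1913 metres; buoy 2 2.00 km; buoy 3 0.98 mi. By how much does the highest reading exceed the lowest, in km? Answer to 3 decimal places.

buoy 1: 1913 m = 1.91300 km.
buoy 3: 0.98 SM = 1.57716 km.
Spread: 2.00000 − 1.57716 = 0.423 km.

0.423 km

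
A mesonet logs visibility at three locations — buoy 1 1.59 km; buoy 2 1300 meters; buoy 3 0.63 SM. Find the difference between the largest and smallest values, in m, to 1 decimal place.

576.1 m

buoy 1: 1.59 km = 1590.000 m.
buoy 3: 0.63 SM = 1013.887 m.
Spread: 1590.000 − 1013.887 = 576.1 m.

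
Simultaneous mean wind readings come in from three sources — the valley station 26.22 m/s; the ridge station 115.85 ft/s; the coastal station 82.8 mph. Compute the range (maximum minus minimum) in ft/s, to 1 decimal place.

35.4 ft/s

the valley station: 26.22 m/s = 86.024 ft/s.
the coastal station: 82.8 mph = 121.440 ft/s.
Spread: 121.440 − 86.024 = 35.4 ft/s.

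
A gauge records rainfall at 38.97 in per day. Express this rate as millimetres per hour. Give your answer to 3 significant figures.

38.97 in/day × 25.4 mm/in × 0.0416667 day/hour = 41.2 mm/hour.

41.2 mm/hour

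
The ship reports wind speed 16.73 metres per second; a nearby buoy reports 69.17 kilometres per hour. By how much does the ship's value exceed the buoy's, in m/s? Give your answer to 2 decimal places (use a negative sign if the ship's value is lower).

-2.48 m/s

the buoy: 69.17 km/h = 19.2139 m/s.
Difference: 16.7300 − 19.2139 = -2.48 m/s.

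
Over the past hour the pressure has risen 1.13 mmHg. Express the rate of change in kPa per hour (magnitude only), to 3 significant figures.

1.13 mmHg / 1 h × 0.133322 kPa/mmHg = 0.151 kPa/h.

0.151 kPa per hour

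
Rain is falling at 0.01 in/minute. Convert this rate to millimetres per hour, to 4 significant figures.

0.01 in/minute × 25.4 mm/in × 60 minute/hour = 15.24 mm/hour.

15.24 mm/hour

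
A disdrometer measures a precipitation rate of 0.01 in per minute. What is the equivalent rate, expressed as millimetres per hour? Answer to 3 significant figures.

0.01 in/minute × 25.4 mm/in × 60 minute/hour = 15.2 mm/hour.

15.2 mm/hour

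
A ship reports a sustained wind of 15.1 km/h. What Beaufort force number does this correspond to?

15.1 km/h = 4.2 m/s, which is Beaufort 3 (gentle breeze, 3.4–5.4 m/s).

Beaufort force 3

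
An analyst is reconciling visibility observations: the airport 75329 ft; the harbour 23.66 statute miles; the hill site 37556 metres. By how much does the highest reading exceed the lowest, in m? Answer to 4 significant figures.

15120 m

the airport: 75329 ft = 22960.28 m.
the harbour: 23.66 SM = 38077.08 m.
Spread: 38077.08 − 22960.28 = 15120 m.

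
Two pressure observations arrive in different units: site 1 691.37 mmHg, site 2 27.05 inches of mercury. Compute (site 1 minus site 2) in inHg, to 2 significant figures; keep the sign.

0.17 inHg

site 1: 691.37 mmHg = 27.2193 inHg.
Difference: 27.2193 − 27.0500 = 0.17 inHg.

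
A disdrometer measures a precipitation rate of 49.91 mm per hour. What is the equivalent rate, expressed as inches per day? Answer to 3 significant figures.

47.2 in/day

49.91 mm/hour × 0.0393701 in/mm × 24 hour/day = 47.2 in/day.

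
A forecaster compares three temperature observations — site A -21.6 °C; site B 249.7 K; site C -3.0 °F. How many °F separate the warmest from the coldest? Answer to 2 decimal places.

site B: 249.7 K = -23.450 °C.
site C: -3.0 °F = -19.444 °C.
Spread: (-19.444) − (-23.450) = 4.006 °C = 7.21 °F.

7.21 °F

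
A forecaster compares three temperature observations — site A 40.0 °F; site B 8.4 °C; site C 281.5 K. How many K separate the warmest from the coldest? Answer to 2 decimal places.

3.96 K

site A: 40.0 °F = 4.444 °C.
site C: 281.5 K = 8.350 °C.
Spread: 8.400 − 4.444 = 3.956 °C.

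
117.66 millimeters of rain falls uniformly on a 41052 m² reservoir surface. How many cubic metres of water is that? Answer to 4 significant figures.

4830 cubic metres

1 mm over 1 m² is 1 L, so volume = 117.66 × 41052 = 4830178.3 L = 4830 m³.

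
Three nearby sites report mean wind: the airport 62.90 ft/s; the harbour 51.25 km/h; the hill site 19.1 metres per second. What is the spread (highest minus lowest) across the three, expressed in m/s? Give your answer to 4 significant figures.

the airport: 62.90 ft/s = 19.17192 m/s.
the harbour: 51.25 km/h = 14.23611 m/s.
Spread: 19.17192 − 14.23611 = 4.936 m/s.

4.936 m/s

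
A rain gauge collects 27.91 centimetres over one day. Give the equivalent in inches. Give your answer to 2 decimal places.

1 cm = 0.393701 in, so 27.91 × 0.393701 = 10.99 in.

10.99 in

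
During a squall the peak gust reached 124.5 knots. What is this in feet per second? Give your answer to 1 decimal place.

210.1 ft/s

1 kt = 1.68781 ft/s, so 124.5 × 1.68781 = 210.1 ft/s.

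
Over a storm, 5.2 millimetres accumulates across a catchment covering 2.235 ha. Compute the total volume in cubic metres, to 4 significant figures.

Area: 2.235 ha = 22350 m².
1 mm over 1 m² is 1 L, so volume = 5.2 × 22350 = 116220 L = 116.2 m³.

116.2 cubic metres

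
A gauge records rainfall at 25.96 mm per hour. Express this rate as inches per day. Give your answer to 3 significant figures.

24.5 in/day

25.96 mm/hour × 0.0393701 in/mm × 24 hour/day = 24.5 in/day.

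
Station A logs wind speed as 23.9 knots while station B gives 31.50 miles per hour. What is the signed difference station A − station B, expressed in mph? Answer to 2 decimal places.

station A: 23.9 kt = 27.5036 mph.
Difference: 27.5036 − 31.5000 = -4.00 mph.

-4.00 mph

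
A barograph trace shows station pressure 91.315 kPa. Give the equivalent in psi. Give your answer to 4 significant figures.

1 kPa = 0.145038 psi, so 91.315 × 0.145038 = 13.24 psi.

13.24 psi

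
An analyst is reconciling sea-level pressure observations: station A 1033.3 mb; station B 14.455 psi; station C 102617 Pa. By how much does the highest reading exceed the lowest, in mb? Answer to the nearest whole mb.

station B: 14.455 psi = 996.64 mb.
station C: 102617 Pa = 1026.17 mb.
Spread: 1033.30 − 996.64 = 37 mb.

37 mb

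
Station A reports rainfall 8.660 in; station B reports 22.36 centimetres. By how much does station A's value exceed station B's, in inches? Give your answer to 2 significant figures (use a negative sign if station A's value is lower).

station B: 22.36 cm = 8.8031 in.
Difference: 8.6600 − 8.8031 = -0.14 in.

-0.14 in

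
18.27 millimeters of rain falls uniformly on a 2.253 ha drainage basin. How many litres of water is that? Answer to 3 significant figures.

412000 litres

Area: 2.253 ha = 22530 m².
1 mm over 1 m² is 1 L, so volume = 18.27 × 22530 = 411623.1 L ≈ 412000 L.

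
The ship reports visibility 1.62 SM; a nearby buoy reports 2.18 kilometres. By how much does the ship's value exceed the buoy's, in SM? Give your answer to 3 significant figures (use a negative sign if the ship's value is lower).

0.265 SM

the buoy: 2.18 km = 1.35459 SM.
Difference: 1.62000 − 1.35459 = 0.265 SM.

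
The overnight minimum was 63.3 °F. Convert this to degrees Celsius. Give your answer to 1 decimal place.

°C = (°F − 32) × 5/9 = (63.3 − 32) / 1.8 = 17.4 °C.

17.4 °C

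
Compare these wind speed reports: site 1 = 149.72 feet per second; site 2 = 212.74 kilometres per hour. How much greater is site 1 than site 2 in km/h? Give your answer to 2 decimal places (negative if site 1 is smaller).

-48.46 km/h

site 1: 149.72 ft/s = 164.2848 km/h.
Difference: 164.2848 − 212.7400 = -48.46 km/h.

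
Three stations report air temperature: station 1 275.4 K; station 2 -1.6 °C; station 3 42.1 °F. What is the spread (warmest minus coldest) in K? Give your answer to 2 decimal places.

7.21 K

station 1: 275.4 K = 2.250 °C.
station 3: 42.1 °F = 5.611 °C.
Spread: 5.611 − (-1.600) = 7.211 °C.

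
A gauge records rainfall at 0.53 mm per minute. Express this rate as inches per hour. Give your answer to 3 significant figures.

0.53 mm/minute × 0.0393701 in/mm × 60 minute/hour = 1.25 in/hour.

1.25 in/hour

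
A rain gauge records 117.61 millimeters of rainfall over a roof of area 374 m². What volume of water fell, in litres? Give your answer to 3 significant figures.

1 mm over 1 m² is 1 L, so volume = 117.61 × 374 = 43986.14 L ≈ 44000 L.

44000 litres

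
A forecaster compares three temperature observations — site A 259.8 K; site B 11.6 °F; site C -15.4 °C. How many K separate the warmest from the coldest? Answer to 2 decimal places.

site A: 259.8 K = -13.350 °C.
site B: 11.6 °F = -11.333 °C.
Spread: (-11.333) − (-15.400) = 4.067 °C.

4.07 K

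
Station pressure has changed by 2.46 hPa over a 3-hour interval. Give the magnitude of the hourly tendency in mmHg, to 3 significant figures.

0.615 mmHg per hour

2.46 hPa / 3 h × 0.750062 mmHg/hPa = 0.615 mmHg/h.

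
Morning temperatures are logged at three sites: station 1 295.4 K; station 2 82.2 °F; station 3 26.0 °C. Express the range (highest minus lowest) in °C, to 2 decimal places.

station 1: 295.4 K = 22.250 °C.
station 2: 82.2 °F = 27.889 °C.
Spread: 27.889 − 22.250 = 5.639 °C.

5.64 °C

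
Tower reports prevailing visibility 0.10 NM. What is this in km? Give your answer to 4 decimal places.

0.1852 km

1 nmi = 1.852 km, so 0.10 × 1.852 = 0.1852 km.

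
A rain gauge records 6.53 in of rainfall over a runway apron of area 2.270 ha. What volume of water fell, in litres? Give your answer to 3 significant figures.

Depth: 6.53 in × 25.4 = 165.862 mm.
Area: 2.270 ha = 22700 m².
1 mm over 1 m² is 1 L, so volume = 165.862 × 22700 = 3765067.4 L ≈ 3770000 L.

3770000 litres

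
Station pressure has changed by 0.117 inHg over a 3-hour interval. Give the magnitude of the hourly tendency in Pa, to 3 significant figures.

0.117 inHg / 3 h × 3386.39 Pa/inHg = 132 Pa/h.

132 Pa per hour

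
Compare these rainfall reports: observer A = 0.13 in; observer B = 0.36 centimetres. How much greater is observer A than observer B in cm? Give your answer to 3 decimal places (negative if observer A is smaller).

-0.030 cm

observer A: 0.13 in = 0.33020 cm.
Difference: 0.33020 − 0.36000 = -0.030 cm.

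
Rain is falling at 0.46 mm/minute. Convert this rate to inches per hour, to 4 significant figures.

1.087 in/hour

0.46 mm/minute × 0.0393701 in/mm × 60 minute/hour = 1.087 in/hour.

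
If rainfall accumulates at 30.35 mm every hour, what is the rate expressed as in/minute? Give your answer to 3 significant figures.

30.35 mm/hour × 0.0393701 in/mm × 0.0166667 hour/minute = 0.0199 in/minute.

0.0199 in/minute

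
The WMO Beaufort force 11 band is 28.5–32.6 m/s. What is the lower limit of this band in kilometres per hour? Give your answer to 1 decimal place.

28.5–32.6 m/s × 3.6 = 102.6–117.4 km/h.

102.6 km/h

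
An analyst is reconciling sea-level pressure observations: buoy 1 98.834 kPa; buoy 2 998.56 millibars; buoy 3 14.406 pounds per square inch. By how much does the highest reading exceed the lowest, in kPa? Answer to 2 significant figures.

buoy 2: 998.56 mb = 99.856 kPa.
buoy 3: 14.406 psi = 99.326 kPa.
Spread: 99.856 − 98.834 = 1.0 kPa.

1.0 kPa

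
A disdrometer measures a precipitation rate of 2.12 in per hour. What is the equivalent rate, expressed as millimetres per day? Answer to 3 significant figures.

1290 mm/day

2.12 in/hour × 25.4 mm/in × 24 hour/day = 1290 mm/day.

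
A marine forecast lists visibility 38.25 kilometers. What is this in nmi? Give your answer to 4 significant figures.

1 km = 0.539957 nmi, so 38.25 × 0.539957 = 20.65 nmi.

20.65 nmi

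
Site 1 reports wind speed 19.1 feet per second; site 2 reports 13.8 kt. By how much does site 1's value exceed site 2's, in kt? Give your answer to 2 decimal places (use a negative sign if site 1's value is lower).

site 1: 19.1 ft/s = 11.3164 kt.
Difference: 11.3164 − 13.8000 = -2.48 kt.

-2.48 kt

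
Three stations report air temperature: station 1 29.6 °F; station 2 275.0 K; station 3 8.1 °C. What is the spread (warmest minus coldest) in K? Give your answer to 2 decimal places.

9.43 K

station 1: 29.6 °F = -1.333 °C.
station 2: 275.0 K = 1.850 °C.
Spread: 8.100 − (-1.333) = 9.433 °C.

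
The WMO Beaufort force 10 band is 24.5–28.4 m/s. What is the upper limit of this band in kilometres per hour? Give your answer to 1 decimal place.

102.2 km/h

24.5–28.4 m/s × 3.6 = 88.2–102.2 km/h.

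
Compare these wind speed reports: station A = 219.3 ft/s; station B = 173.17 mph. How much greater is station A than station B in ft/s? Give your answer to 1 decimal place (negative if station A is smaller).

-34.7 ft/s

station B: 173.17 mph = 253.983 ft/s.
Difference: 219.300 − 253.983 = -34.7 ft/s.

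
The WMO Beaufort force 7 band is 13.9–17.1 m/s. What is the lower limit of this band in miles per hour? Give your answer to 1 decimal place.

31.1 mph

13.9–17.1 m/s × 2.237 = 31.1–38.3 mph.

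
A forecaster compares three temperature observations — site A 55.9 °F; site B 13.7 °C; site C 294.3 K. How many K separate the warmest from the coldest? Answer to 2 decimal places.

7.87 K

site A: 55.9 °F = 13.278 °C.
site C: 294.3 K = 21.150 °C.
Spread: 21.150 − 13.278 = 7.872 °C.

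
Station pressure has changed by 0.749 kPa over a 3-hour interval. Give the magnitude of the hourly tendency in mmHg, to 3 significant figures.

0.749 kPa / 3 h × 7.50062 mmHg/kPa = 1.87 mmHg/h.

1.87 mmHg per hour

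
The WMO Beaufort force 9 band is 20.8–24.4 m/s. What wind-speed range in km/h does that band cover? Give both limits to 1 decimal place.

20.8–24.4 m/s × 3.6 = 74.9–87.8 km/h.

74.9 to 87.8 km/h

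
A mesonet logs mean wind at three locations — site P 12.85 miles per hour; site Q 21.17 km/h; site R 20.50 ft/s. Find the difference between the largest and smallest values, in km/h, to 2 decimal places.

1.81 km/h

site P: 12.85 mph = 20.6801 km/h.
site R: 20.50 ft/s = 22.4942 km/h.
Spread: 22.4942 − 20.6801 = 1.81 km/h.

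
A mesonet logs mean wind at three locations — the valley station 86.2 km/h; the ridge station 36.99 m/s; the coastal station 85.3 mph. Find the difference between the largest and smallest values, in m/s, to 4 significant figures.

the valley station: 86.2 km/h = 23.9444 m/s.
the coastal station: 85.3 mph = 38.1325 m/s.
Spread: 38.1325 − 23.9444 = 14.19 m/s.

14.19 m/s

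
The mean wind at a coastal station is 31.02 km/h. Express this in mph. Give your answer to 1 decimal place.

19.3 mph

1 km/h = 0.621371 mph, so 31.02 × 0.621371 = 19.3 mph.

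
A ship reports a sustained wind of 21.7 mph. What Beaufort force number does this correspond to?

Beaufort force 5

21.7 mph = 9.7 m/s, which is Beaufort 5 (fresh breeze, 8.0–10.7 m/s).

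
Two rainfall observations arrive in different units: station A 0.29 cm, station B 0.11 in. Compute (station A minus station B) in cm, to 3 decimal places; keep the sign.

station B: 0.11 in = 0.27940 cm.
Difference: 0.29000 − 0.27940 = 0.011 cm.

0.011 cm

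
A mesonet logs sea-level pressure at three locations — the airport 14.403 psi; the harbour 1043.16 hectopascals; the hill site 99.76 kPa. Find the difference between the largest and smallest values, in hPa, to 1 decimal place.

the airport: 14.403 psi = 993.052 hPa.
the hill site: 99.76 kPa = 997.600 hPa.
Spread: 1043.160 − 993.052 = 50.1 hPa.

50.1 hPa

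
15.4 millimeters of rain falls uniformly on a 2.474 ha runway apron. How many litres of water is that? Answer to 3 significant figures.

Area: 2.474 ha = 24740 m².
1 mm over 1 m² is 1 L, so volume = 15.4 × 24740 = 380996 L ≈ 381000 L.

381000 litres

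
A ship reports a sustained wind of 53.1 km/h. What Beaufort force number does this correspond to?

53.1 km/h = 14.8 m/s, which is Beaufort 7 (near gale, 13.9–17.1 m/s).

Beaufort force 7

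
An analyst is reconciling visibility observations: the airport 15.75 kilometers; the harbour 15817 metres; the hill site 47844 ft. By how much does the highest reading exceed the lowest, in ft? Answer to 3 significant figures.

4050 ft

the airport: 15.75 km = 51673.23 ft.
the harbour: 15817 m = 51893.04 ft.
Spread: 51893.04 − 47844.00 = 4050 ft.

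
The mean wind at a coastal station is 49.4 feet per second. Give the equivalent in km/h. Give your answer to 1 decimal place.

1 ft/s = 1.09728 km/h, so 49.4 × 1.09728 = 54.2 km/h.

54.2 km/h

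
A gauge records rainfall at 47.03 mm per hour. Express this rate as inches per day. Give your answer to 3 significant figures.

44.4 in/day

47.03 mm/hour × 0.0393701 in/mm × 24 hour/day = 44.4 in/day.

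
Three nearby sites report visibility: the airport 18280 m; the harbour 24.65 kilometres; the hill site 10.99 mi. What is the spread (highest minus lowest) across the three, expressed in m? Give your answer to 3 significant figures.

6960 m

the harbour: 24.65 km = 24650.00 m.
the hill site: 10.99 SM = 17686.69 m.
Spread: 24650.00 − 17686.69 = 6960 m.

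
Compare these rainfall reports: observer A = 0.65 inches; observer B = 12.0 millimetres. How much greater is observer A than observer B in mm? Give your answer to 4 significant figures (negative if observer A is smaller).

4.510 mm

observer A: 0.65 in = 16.51000 mm.
Difference: 16.51000 − 12.00000 = 4.510 mm.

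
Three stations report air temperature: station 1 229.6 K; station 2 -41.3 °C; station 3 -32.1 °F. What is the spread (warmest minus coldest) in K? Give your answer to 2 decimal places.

station 1: 229.6 K = -43.550 °C.
station 3: -32.1 °F = -35.611 °C.
Spread: (-35.611) − (-43.550) = 7.939 °C.

7.94 K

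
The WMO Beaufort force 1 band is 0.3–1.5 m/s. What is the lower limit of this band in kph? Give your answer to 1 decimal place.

0.3–1.5 m/s × 3.6 = 1.1–5.4 km/h.

1.1 km/h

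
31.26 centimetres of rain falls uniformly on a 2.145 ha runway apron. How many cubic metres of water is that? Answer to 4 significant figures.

6705 cubic metres

Depth: 31.26 cm × 10 = 312.6 mm.
Area: 2.145 ha = 21450 m².
1 mm over 1 m² is 1 L, so volume = 312.6 × 21450 = 6705270 L = 6705 m³.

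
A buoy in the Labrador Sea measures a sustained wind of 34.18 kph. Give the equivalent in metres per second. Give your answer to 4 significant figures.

9.494 m/s

1 km/h = 0.277778 m/s, so 34.18 × 0.277778 = 9.494 m/s.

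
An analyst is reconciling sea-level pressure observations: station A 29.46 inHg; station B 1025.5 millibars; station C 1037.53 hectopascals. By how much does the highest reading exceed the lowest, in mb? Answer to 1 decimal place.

39.9 mb

station A: 29.46 inHg = 997.630 mb.
station C: 1037.53 hPa = 1037.530 mb.
Spread: 1037.530 − 997.630 = 39.9 mb.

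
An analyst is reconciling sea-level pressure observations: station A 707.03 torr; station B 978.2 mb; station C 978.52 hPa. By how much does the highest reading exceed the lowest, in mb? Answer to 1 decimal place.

station A: 707.03 mmHg = 942.629 mb.
station C: 978.52 hPa = 978.520 mb.
Spread: 978.520 − 942.629 = 35.9 mb.

35.9 mb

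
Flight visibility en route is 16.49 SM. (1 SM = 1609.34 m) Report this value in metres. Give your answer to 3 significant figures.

26500 m

1 SM = 1609.34 m, so 16.49 × 1609.34 = 26500 m.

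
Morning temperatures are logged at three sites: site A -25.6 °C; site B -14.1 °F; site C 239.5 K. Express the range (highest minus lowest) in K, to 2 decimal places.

site B: -14.1 °F = -25.611 °C.
site C: 239.5 K = -33.650 °C.
Spread: (-25.600) − (-33.650) = 8.050 °C.

8.05 K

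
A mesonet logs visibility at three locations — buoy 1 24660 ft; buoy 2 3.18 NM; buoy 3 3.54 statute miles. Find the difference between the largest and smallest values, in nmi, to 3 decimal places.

0.982 nmi

buoy 1: 24660 ft = 4.05851 nmi.
buoy 3: 3.54 SM = 3.07618 nmi.
Spread: 4.05851 − 3.07618 = 0.982 nmi.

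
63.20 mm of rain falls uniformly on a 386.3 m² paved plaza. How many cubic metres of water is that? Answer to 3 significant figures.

24.4 cubic metres

1 mm over 1 m² is 1 L, so volume = 63.2 × 386.3 = 24414.16 L = 24.4 m³.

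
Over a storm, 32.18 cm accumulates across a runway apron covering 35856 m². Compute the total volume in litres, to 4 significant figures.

Depth: 32.18 cm × 10 = 321.8 mm.
1 mm over 1 m² is 1 L, so volume = 321.8 × 35856 = 11538461 L ≈ 11540000 L.

11540000 litres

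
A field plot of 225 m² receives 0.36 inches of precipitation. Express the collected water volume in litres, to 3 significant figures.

2060 litres

Depth: 0.36 in × 25.4 = 9.144 mm.
1 mm over 1 m² is 1 L, so volume = 9.144 × 225 = 2057.4 L ≈ 2060 L.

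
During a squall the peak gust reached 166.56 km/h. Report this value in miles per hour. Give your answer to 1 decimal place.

1 km/h = 0.621371 mph, so 166.56 × 0.621371 = 103.5 mph.

103.5 mph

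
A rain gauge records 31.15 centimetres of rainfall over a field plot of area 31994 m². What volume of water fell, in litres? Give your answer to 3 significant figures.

Depth: 31.15 cm × 10 = 311.5 mm.
1 mm over 1 m² is 1 L, so volume = 311.5 × 31994 = 9966131 L ≈ 9970000 L.

9970000 litres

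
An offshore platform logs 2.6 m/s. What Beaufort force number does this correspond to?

Beaufort force 2

2.6 m/s lies in the Beaufort 2 band (light breeze, 1.6–3.3 m/s).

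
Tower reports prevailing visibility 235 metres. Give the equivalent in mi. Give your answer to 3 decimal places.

0.146 SM

1 m = 0.000621371 SM, so 235 × 0.000621371 = 0.146 SM.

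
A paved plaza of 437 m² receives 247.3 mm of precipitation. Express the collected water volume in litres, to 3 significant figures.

1 mm over 1 m² is 1 L, so volume = 247.3 × 437 = 108070.1 L ≈ 108000 L.

108000 litres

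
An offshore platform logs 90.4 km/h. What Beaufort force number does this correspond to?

Beaufort force 10

90.4 km/h = 25.1 m/s, which is Beaufort 10 (storm, 24.5–28.4 m/s).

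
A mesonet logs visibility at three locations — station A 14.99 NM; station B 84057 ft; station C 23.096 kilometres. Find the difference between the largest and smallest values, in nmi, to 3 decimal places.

2.519 nmi

station B: 84057 ft = 13.83400 nmi.
station C: 23.096 km = 12.47084 nmi.
Spread: 14.99000 − 12.47084 = 2.519 nmi.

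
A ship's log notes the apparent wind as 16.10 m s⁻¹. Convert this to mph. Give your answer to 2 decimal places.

36.01 mph

1 m/s = 2.23694 mph, so 16.10 × 2.23694 = 36.01 mph.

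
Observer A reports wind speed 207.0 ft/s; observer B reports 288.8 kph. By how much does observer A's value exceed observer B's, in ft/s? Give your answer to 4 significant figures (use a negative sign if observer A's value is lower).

observer B: 288.8 km/h = 263.1963 ft/s.
Difference: 207.0000 − 263.1963 = -56.20 ft/s.

-56.20 ft/s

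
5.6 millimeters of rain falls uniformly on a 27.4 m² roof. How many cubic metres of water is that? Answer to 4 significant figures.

0.1534 cubic metres

1 mm over 1 m² is 1 L, so volume = 5.6 × 27.4 = 153.44 L = 0.1534 m³.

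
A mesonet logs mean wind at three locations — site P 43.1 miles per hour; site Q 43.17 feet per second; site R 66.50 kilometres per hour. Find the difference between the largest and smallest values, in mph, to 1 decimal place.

13.7 mph

site Q: 43.17 ft/s = 29.434 mph.
site R: 66.50 km/h = 41.321 mph.
Spread: 43.100 − 29.434 = 13.7 mph.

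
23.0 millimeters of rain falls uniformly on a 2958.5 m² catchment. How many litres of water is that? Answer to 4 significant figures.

68050 litres

1 mm over 1 m² is 1 L, so volume = 23 × 2958.5 = 68045.5 L ≈ 68050 L.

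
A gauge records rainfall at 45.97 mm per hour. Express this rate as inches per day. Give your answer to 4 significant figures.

43.44 in/day

45.97 mm/hour × 0.0393701 in/mm × 24 hour/day = 43.44 in/day.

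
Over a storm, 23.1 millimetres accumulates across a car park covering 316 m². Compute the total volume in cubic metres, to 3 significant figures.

1 mm over 1 m² is 1 L, so volume = 23.1 × 316 = 7299.6 L = 7.30 m³.

7.30 cubic metres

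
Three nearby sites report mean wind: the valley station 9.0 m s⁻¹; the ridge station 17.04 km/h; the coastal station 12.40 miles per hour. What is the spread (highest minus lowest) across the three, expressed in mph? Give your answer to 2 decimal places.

the valley station: 9.0 m/s = 20.1324 mph.
the ridge station: 17.04 km/h = 10.5882 mph.
Spread: 20.1324 − 10.5882 = 9.54 mph.

9.54 mph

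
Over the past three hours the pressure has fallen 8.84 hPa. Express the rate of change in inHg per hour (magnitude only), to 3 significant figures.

8.84 hPa / 3 h × 0.02953 inHg/hPa = 0.0870 inHg/h.

0.0870 inHg per hour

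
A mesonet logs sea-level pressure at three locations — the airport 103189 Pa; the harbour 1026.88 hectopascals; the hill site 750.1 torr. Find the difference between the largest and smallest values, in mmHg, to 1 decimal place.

the airport: 103189 Pa = 773.981 mmHg.
the harbour: 1026.88 hPa = 770.223 mmHg.
Spread: 773.981 − 750.100 = 23.9 mmHg.

23.9 mmHg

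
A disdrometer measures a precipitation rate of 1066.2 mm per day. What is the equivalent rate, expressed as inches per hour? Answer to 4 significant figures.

1.749 in/hour

1066.2 mm/day × 0.0393701 in/mm × 0.0416667 day/hour = 1.749 in/hour.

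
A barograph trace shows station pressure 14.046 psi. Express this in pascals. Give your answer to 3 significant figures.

1 psi = 6894.76 Pa, so 14.046 × 6894.76 = 96800 Pa.

96800 Pa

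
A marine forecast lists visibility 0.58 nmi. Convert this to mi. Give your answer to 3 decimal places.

1 nmi = 1.15078 SM, so 0.58 × 1.15078 = 0.667 SM.

0.667 SM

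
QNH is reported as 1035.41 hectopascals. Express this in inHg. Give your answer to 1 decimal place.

1 hPa = 0.02953 inHg, so 1035.41 × 0.02953 = 30.6 inHg.

30.6 inHg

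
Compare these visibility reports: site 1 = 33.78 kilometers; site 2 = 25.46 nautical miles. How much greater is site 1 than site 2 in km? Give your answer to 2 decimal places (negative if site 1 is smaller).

-13.37 km

site 2: 25.46 nmi = 47.1519 km.
Difference: 33.7800 − 47.1519 = -13.37 km.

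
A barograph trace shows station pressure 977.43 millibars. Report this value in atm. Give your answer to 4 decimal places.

0.9646 atm

1 mb = 0.000986923 atm, so 977.43 × 0.000986923 = 0.9646 atm.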